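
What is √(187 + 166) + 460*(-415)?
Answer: -190900 + √353 ≈ -1.9088e+5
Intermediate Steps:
√(187 + 166) + 460*(-415) = √353 - 190900 = -190900 + √353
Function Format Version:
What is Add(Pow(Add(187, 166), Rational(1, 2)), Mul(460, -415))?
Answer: Add(-190900, Pow(353, Rational(1, 2))) ≈ -1.9088e+5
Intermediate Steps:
Add(Pow(Add(187, 166), Rational(1, 2)), Mul(460, -415)) = Add(Pow(353, Rational(1, 2)), -190900) = Add(-190900, Pow(353, Rational(1, 2)))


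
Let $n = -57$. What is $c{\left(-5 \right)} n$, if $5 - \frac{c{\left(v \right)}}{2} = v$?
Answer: $-1140$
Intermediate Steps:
$c{\left(v \right)} = 10 - 2 v$
$c{\left(-5 \right)} n = \left(10 - -10\right) \left(-57\right) = \left(10 + 10\right) \left(-57\right) = 20 \left(-57\right) = -1140$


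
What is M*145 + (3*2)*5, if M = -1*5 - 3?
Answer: -1130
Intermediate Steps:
M = -8 (M = -5 - 3 = -8)
M*145 + (3*2)*5 = -8*145 + (3*2)*5 = -1160 + 6*5 = -1160 + 30 = -1130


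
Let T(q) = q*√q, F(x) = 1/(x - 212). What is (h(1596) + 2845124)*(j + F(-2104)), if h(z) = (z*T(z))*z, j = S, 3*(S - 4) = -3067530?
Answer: -1684401533582057/579 - 1604544739391920032*√399/193 ≈ -1.6607e+17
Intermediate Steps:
S = -1022506 (S = 4 + (⅓)*(-3067530) = 4 - 1022510 = -1022506)
F(x) = 1/(-212 + x)
j = -1022506
T(q) = q^(3/2)
h(z) = z^(7/2) (h(z) = (z*z^(3/2))*z = z^(5/2)*z = z^(7/2))
(h(1596) + 2845124)*(j + F(-2104)) = (1596^(7/2) + 2845124)*(-1022506 + 1/(-212 - 2104)) = (8130713472*√399 + 2845124)*(-1022506 + 1/(-2316)) = (2845124 + 8130713472*√399)*(-1022506 - 1/2316) = (2845124 + 8130713472*√399)*(-2368123897/2316) = -1684401533582057/579 - 1604544739391920032*√399/193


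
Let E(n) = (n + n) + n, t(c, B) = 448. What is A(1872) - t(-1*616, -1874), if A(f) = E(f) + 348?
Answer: 5516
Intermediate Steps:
E(n) = 3*n (E(n) = 2*n + n = 3*n)
A(f) = 348 + 3*f (A(f) = 3*f + 348 = 348 + 3*f)
A(1872) - t(-1*616, -1874) = (348 + 3*1872) - 1*448 = (348 + 5616) - 448 = 5964 - 448 = 5516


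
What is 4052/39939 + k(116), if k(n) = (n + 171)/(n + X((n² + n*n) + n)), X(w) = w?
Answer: 40483327/361368072 ≈ 0.11203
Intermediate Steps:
k(n) = (171 + n)/(2*n + 2*n²) (k(n) = (n + 171)/(n + ((n² + n*n) + n)) = (171 + n)/(n + ((n² + n²) + n)) = (171 + n)/(n + (2*n² + n)) = (171 + n)/(n + (n + 2*n²)) = (171 + n)/(2*n + 2*n²))
4052/39939 + k(116) = 4052/39939 + (½)*(171 + 116)/(116*(1 + 116)) = 4052*(1/39939) + (½)*(1/116)*287/117 = 4052/39939 + (½)*(1/116)*(1/117)*287 = 4052/39939 + 287/27144 = 40483327/361368072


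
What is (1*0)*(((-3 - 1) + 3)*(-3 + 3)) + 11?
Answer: 11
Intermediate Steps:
(1*0)*(((-3 - 1) + 3)*(-3 + 3)) + 11 = 0*((-4 + 3)*0) + 11 = 0*(-1*0) + 11 = 0*0 + 11 = 0 + 11 = 11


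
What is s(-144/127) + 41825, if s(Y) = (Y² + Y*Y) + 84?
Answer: 675991733/16129 ≈ 41912.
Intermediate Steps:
s(Y) = 84 + 2*Y² (s(Y) = (Y² + Y²) + 84 = 2*Y² + 84 = 84 + 2*Y²)
s(-144/127) + 41825 = (84 + 2*(-144/127)²) + 41825 = (84 + 2*(20736/16129)) + 41825 = (84 + 41472/16129) + 41825 = 1396308/16129 + 41825 = 675991733/16129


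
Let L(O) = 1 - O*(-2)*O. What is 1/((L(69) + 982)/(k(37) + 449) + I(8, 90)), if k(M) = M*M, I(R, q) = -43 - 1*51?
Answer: -1818/160387 ≈ -0.011335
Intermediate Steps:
I(R, q) = -94 (I(R, q) = -43 - 51 = -94)
k(M) = M**2
L(O) = 1 + 2*O**2 (L(O) = 1 - (-2*O)*O = 1 - (-2)*O**2 = 1 + 2*O**2)
1/((L(69) + 982)/(k(37) + 449) + I(8, 90)) = 1/(((1 + 2*69**2) + 982)/(37**2 + 449) - 94) = 1/(((1 + 2*4761) + 982)/(1369 + 449) - 94) = 1/(((1 + 9522) + 982)/1818 - 94) = 1/((9523 + 982)*(1/1818) - 94) = 1/(10505*(1/1818) - 94) = 1/(10505/1818 - 94) = 1/(-160387/1818) = -1818/160387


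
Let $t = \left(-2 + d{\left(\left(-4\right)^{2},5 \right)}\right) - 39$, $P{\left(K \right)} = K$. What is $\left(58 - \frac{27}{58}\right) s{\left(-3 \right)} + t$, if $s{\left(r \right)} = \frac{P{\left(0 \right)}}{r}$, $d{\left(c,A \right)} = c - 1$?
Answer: $-26$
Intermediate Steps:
$d{\left(c,A \right)} = -1 + c$ ($d{\left(c,A \right)} = c - 1 = -1 + c$)
$s{\left(r \right)} = 0$ ($s{\left(r \right)} = \frac{0}{r} = 0$)
$t = -26$ ($t = \left(-2 - \left(1 - \left(-4\right)^{2}\right)\right) - 39 = \left(-2 + \left(-1 + 16\right)\right) - 39 = \left(-2 + 15\right) - 39 = 13 - 39 = -26$)
$\left(58 - \frac{27}{58}\right) s{\left(-3 \right)} + t = \left(58 - \frac{27}{58}\right) 0 - 26 = \frac{3337}{58} \cdot 0 - 26 = 0 - 26 = -26$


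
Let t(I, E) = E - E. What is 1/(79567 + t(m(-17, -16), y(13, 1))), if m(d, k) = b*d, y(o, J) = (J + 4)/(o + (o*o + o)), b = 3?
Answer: 1/79567 ≈ 1.2568e-5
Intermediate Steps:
y(o, J) = (4 + J)/(o**2 + 2*o) (y(o, J) = (4 + J)/(o + (o**2 + o)) = (4 + J)/(o + (o + o**2)) = (4 + J)/(o**2 + 2*o))
m(d, k) = 3*d
t(I, E) = 0
1/(79567 + t(m(-17, -16), y(13, 1))) = 1/(79567 + 0) = 1/79567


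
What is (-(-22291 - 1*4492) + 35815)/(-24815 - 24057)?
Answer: -31299/24436 ≈ -1.2809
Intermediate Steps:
(-(-22291 - 1*4492) + 35815)/(-24815 - 24057) = (-(-22291 - 4492) + 35815)/(-48872) = (-1*(-26783) + 35815)*(-1/48872) = (26783 + 35815)*(-1/48872) = 62598*(-1/48872) = -31299/24436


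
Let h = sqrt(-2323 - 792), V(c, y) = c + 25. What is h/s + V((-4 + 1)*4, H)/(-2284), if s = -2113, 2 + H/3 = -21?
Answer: -13/2284 - I*sqrt(3115)/2113 ≈ -0.0056918 - 0.026414*I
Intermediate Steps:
H = -69 (H = -6 + 3*(-21) = -6 - 63 = -69)
V(c, y) = 25 + c
h = I*sqrt(3115) (h = sqrt(-3115) = I*sqrt(3115) ≈ 55.812*I)
h/s + V((-4 + 1)*4, H)/(-2284) = (I*sqrt(3115))/(-2113) + (25 + (-4 + 1)*4)/(-2284) = (I*sqrt(3115))*(-1/2113) + (25 - 3*4)*(-1/2284) = -I*sqrt(3115)/2113 + (25 - 12)*(-1/2284) = -I*sqrt(3115)/2113 + 13*(-1/2284) = -I*sqrt(3115)/2113 - 13/2284 = -13/2284 - I*sqrt(3115)/2113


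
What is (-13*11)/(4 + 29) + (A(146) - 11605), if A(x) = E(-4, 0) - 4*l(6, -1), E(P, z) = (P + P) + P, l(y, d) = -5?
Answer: -34804/3 ≈ -11601.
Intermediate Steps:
E(P, z) = 3*P (E(P, z) = 2*P + P = 3*P)
A(x) = 8 (A(x) = 3*(-4) - 4*(-5) = -12 + 20 = 8)
(-13*11)/(4 + 29) + (A(146) - 11605) = (-13*11)/(4 + 29) + (8 - 11605) = -143/33 - 11597 = -143*1/33 - 11597 = -13/3 - 11597 = -34804/3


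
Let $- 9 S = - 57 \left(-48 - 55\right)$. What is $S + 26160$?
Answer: $\frac{76523}{3} \approx 25508.0$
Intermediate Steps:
$S = - \frac{1957}{3}$ ($S = - \frac{\left(-57\right) \left(-48 - 55\right)}{9} = - \frac{\left(-57\right) \left(-103\right)}{9} = \left(- \frac{1}{9}\right) 5871 = - \frac{1957}{3} \approx -652.33$)
$S + 26160 = - \frac{1957}{3} + 26160 = \frac{76523}{3}$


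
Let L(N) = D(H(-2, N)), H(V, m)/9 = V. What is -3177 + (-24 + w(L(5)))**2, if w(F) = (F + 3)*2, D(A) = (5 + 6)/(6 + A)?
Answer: -100211/36 ≈ -2783.6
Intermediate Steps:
H(V, m) = 9*V
D(A) = 11/(6 + A)
L(N) = -11/12 (L(N) = 11/(6 + 9*(-2)) = 11/(6 - 18) = 11/(-12) = 11*(-1/12) = -11/12)
w(F) = 6 + 2*F (w(F) = (3 + F)*2 = 6 + 2*F)
-3177 + (-24 + w(L(5)))**2 = -3177 + (-24 + (6 + 2*(-11/12)))**2 = -3177 + (-24 + (6 - 11/6))**2 = -3177 + (-24 + 25/6)**2 = -3177 + (-119/6)**2 = -3177 + 14161/36 = -100211/36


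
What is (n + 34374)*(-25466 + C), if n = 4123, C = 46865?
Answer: 823797303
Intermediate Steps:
(n + 34374)*(-25466 + C) = (4123 + 34374)*(-25466 + 46865) = 38497*21399 = 823797303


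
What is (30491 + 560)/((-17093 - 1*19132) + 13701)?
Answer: -31051/22524 ≈ -1.3786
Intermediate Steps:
(30491 + 560)/((-17093 - 1*19132) + 13701) = 31051/((-17093 - 19132) + 13701) = 31051/(-36225 + 13701) = 31051/(-22524) = 31051*(-1/22524) = -31051/22524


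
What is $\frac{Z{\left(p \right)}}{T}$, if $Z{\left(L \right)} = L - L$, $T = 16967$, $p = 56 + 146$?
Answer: $0$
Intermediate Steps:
$p = 202$
$Z{\left(L \right)} = 0$
$\frac{Z{\left(p \right)}}{T} = \frac{0}{16967} = 0 \cdot \frac{1}{16967} = 0$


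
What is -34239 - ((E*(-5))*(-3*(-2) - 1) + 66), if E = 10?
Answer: -34055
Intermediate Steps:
-34239 - ((E*(-5))*(-3*(-2) - 1) + 66) = -34239 - ((10*(-5))*(-3*(-2) - 1) + 66) = -34239 - (-50*(6 - 1) + 66) = -34239 - (-50*5 + 66) = -34239 - (-250 + 66) = -34239 - 1*(-184) = -34239 + 184 = -34055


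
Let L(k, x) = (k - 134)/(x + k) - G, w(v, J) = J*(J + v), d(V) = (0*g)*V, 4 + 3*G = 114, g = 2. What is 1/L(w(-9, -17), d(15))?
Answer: -663/23848 ≈ -0.027801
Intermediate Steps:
G = 110/3 (G = -4/3 + (⅓)*114 = -4/3 + 38 = 110/3 ≈ 36.667)
d(V) = 0 (d(V) = (0*2)*V = 0*V = 0)
L(k, x) = -110/3 + (-134 + k)/(k + x) (L(k, x) = (k - 134)/(x + k) - 1*110/3 = (-134 + k)/(k + x) - 110/3 = -110/3 + (-134 + k)/(k + x))
1/L(w(-9, -17), d(15)) = 1/((-402 - 110*0 - (-1819)*(-17 - 9))/(3*(-17*(-17 - 9) + 0))) = 1/((-402 + 0 - (-1819)*(-26))/(3*(-17*(-26) + 0))) = 1/((-402 + 0 - 107*442)/(3*(442 + 0))) = 1/((⅓)*(-402 + 0 - 47294)/442) = 1/((⅓)*(1/442)*(-47696)) = 1/(-23848/663) = -663/23848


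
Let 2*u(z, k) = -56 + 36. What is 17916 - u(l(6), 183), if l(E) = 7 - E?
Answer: 17926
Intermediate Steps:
u(z, k) = -10 (u(z, k) = (-56 + 36)/2 = (½)*(-20) = -10)
17916 - u(l(6), 183) = 17916 - 1*(-10) = 17916 + 10 = 17926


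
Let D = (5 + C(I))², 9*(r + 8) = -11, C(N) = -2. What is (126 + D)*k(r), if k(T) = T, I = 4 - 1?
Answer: -1245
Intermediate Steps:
I = 3
r = -83/9 (r = -8 + (⅑)*(-11) = -8 - 11/9 = -83/9 ≈ -9.2222)
D = 9 (D = (5 - 2)² = 3² = 9)
(126 + D)*k(r) = (126 + 9)*(-83/9) = 135*(-83/9) = -1245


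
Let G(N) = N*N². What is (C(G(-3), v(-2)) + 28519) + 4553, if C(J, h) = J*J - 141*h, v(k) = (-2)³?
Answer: 34929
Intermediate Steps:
v(k) = -8
G(N) = N³
C(J, h) = J² - 141*h
(C(G(-3), v(-2)) + 28519) + 4553 = ((((-3)³)² - 141*(-8)) + 28519) + 4553 = (((-27)² + 1128) + 28519) + 4553 = ((729 + 1128) + 28519) + 4553 = (1857 + 28519) + 4553 = 30376 + 4553 = 34929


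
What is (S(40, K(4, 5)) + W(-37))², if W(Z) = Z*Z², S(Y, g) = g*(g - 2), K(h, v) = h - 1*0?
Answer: 2564916025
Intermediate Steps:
K(h, v) = h (K(h, v) = h + 0 = h)
S(Y, g) = g*(-2 + g)
W(Z) = Z³
(S(40, K(4, 5)) + W(-37))² = (4*(-2 + 4) + (-37)³)² = (4*2 - 50653)² = (8 - 50653)² = (-50645)² = 2564916025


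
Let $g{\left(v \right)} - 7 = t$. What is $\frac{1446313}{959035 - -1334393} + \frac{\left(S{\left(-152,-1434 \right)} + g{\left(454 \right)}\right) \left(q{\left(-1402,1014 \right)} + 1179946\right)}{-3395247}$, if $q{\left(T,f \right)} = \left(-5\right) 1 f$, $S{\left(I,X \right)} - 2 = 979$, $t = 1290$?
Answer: $- \frac{2044381879043891}{2595584845572} \approx -787.64$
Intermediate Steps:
$S{\left(I,X \right)} = 981$ ($S{\left(I,X \right)} = 2 + 979 = 981$)
$q{\left(T,f \right)} = - 5 f$
$g{\left(v \right)} = 1297$ ($g{\left(v \right)} = 7 + 1290 = 1297$)
$\frac{1446313}{959035 - -1334393} + \frac{\left(S{\left(-152,-1434 \right)} + g{\left(454 \right)}\right) \left(q{\left(-1402,1014 \right)} + 1179946\right)}{-3395247} = \frac{1446313}{959035 - -1334393} + \frac{\left(981 + 1297\right) \left(\left(-5\right) 1014 + 1179946\right)}{-3395247} = \frac{1446313}{959035 + 1334393} + 2278 \left(-5070 + 1179946\right) \left(- \frac{1}{3395247}\right) = \frac{1446313}{2293428} + 2278 \cdot 1174876 \left(- \frac{1}{3395247}\right) = 1446313 \cdot \frac{1}{2293428} + 2676367528 \left(- \frac{1}{3395247}\right) = \frac{1446313}{2293428} - \frac{2676367528}{3395247} = - \frac{2044381879043891}{2595584845572}$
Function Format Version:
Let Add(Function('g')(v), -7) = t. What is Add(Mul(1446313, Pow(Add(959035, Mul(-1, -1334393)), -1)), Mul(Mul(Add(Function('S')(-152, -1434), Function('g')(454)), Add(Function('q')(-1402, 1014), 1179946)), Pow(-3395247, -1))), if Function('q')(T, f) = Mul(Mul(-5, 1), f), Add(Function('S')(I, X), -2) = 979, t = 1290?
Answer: Rational(-2044381879043891, 2595584845572) ≈ -787.64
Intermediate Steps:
Function('S')(I, X) = 981 (Function('S')(I, X) = Add(2, 979) = 981)
Function('q')(T, f) = Mul(-5, f)
Function('g')(v) = 1297 (Function('g')(v) = Add(7, 1290) = 1297)
Add(Mul(1446313, Pow(Add(959035, Mul(-1, -1334393)), -1)), Mul(Mul(Add(Function('S')(-152, -1434), Function('g')(454)), Add(Function('q')(-1402, 1014), 1179946)), Pow(-3395247, -1))) = Add(Mul(1446313, Pow(Add(959035, Mul(-1, -1334393)), -1)), Mul(Mul(Add(981, 1297), Add(Mul(-5, 1014), 1179946)), Pow(-3395247, -1))) = Add(Mul(1446313, Pow(Add(959035, 1334393), -1)), Mul(Mul(2278, Add(-5070, 1179946)), Rational(-1, 3395247))) = Add(Mul(1446313, Pow(2293428, -1)), Mul(Mul(2278, 1174876), Rational(-1, 3395247))) = Add(Mul(1446313, Rational(1, 2293428)), Mul(2676367528, Rational(-1, 3395247))) = Add(Rational(1446313, 2293428), Rational(-2676367528, 3395247)) = Rational(-2044381879043891, 2595584845572)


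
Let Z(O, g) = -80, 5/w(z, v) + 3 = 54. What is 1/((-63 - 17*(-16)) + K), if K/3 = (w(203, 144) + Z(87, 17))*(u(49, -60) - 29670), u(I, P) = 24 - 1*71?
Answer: 17/121100328 ≈ 1.4038e-7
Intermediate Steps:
u(I, P) = -47 (u(I, P) = 24 - 71 = -47)
w(z, v) = 5/51 (w(z, v) = 5/(-3 + 54) = 5/51)
K = 121096775/17 (K = 3*((5/51 - 80)*(-47 - 29670)) = 3*(-4075/51*(-29717)) = 3*(121096775/51) = 121096775/17 ≈ 7.1233e+6)
1/((-63 - 17*(-16)) + K) = 1/((-63 - 17*(-16)) + 121096775/17) = 1/((-63 + 272) + 121096775/17) = 1/(209 + 121096775/17) = 1/(121100328/17) = 17/121100328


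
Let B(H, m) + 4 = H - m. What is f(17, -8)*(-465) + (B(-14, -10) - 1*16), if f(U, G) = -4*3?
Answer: 5556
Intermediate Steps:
f(U, G) = -12
B(H, m) = -4 + H - m (B(H, m) = -4 + (H - m) = -4 + H - m)
f(17, -8)*(-465) + (B(-14, -10) - 1*16) = -12*(-465) + ((-4 - 14 - 1*(-10)) - 1*16) = 5580 + ((-4 - 14 + 10) - 16) = 5580 + (-8 - 16) = 5580 - 24 = 5556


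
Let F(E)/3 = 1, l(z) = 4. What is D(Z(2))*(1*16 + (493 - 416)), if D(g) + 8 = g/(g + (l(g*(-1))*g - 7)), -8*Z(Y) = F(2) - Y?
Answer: -45291/61 ≈ -742.48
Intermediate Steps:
F(E) = 3 (F(E) = 3*1 = 3)
Z(Y) = -3/8 + Y/8 (Z(Y) = -(3 - Y)/8 = -3/8 + Y/8)
D(g) = -8 + g/(-7 + 5*g) (D(g) = -8 + g/(g + (4*g - 7)) = -8 + g/(g + (-7 + 4*g)) = -8 + g/(-7 + 5*g))
D(Z(2))*(1*16 + (493 - 416)) = ((56 - 39*(-3/8 + (1/8)*2))/(-7 + 5*(-3/8 + (1/8)*2)))*(1*16 + (493 - 416)) = ((56 - 39*(-3/8 + 1/4))/(-7 + 5*(-3/8 + 1/4)))*(16 + 77) = ((56 - 39*(-1/8))/(-7 + 5*(-1/8)))*93 = ((56 + 39/8)/(-7 - 5/8))*93 = ((487/8)/(-61/8))*93 = -8/61*487/8*93 = -487/61*93 = -45291/61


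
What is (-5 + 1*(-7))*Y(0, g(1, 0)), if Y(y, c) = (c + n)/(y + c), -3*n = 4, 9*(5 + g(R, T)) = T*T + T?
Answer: -76/5 ≈ -15.200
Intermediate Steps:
g(R, T) = -5 + T/9 + T²/9 (g(R, T) = -5 + (T*T + T)/9 = -5 + (T² + T)/9 = -5 + (T + T²)/9 = -5 + (T/9 + T²/9) = -5 + T/9 + T²/9)
n = -4/3 (n = -⅓*4 = -4/3 ≈ -1.3333)
Y(y, c) = (-4/3 + c)/(c + y) (Y(y, c) = (c - 4/3)/(y + c) = (-4/3 + c)/(c + y))
(-5 + 1*(-7))*Y(0, g(1, 0)) = (-5 + 1*(-7))*((-4/3 + (-5 + (⅑)*0 + (⅑)*0²))/((-5 + (⅑)*0 + (⅑)*0²) + 0)) = (-5 - 7)*((-4/3 + (-5 + 0 + (⅑)*0))/((-5 + 0 + (⅑)*0) + 0)) = -12*(-4/3 + (-5 + 0 + 0))/((-5 + 0 + 0) + 0) = -12*(-4/3 - 5)/(-5 + 0) = -12*(-19)/((-5)*3) = -(-12)*(-19)/(5*3) = -12*19/15 = -76/5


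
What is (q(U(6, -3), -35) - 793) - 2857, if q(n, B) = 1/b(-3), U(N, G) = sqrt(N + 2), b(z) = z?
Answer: -10951/3 ≈ -3650.3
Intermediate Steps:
U(N, G) = sqrt(2 + N)
q(n, B) = -1/3 (q(n, B) = 1/(-3) = -1/3)
(q(U(6, -3), -35) - 793) - 2857 = (-1/3 - 793) - 2857 = -2380/3 - 2857 = -10951/3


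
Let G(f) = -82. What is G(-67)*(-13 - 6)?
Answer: 1558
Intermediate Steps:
G(-67)*(-13 - 6) = -82*(-13 - 6) = -82*(-19) = 1558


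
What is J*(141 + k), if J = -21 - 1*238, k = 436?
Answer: -149443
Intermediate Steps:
J = -259 (J = -21 - 238 = -259)
J*(141 + k) = -259*(141 + 436) = -259*577 = -149443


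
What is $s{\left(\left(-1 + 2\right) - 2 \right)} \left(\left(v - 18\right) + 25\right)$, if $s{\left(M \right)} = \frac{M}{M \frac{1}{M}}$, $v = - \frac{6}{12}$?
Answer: $- \frac{13}{2} \approx -6.5$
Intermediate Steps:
$v = - \frac{1}{2}$ ($v = \left(-6\right) \frac{1}{12} = - \frac{1}{2} \approx -0.5$)
$s{\left(M \right)} = M$ ($s{\left(M \right)} = \frac{M}{1} = M 1 = M$)
$s{\left(\left(-1 + 2\right) - 2 \right)} \left(\left(v - 18\right) + 25\right) = \left(\left(-1 + 2\right) - 2\right) \left(\left(- \frac{1}{2} - 18\right) + 25\right) = \left(1 - 2\right) \left(\left(- \frac{1}{2} - 18\right) + 25\right) = - (- \frac{37}{2} + 25) = \left(-1\right) \frac{13}{2} = - \frac{13}{2}$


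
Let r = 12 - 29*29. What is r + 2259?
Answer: 1430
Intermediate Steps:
r = -829 (r = 12 - 841 = -829)
r + 2259 = -829 + 2259 = 1430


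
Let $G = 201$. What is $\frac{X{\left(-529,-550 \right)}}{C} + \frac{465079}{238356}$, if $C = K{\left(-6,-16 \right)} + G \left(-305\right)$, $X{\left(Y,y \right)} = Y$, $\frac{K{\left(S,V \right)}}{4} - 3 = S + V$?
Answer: $\frac{28673104423}{14630529636} \approx 1.9598$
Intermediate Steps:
$K{\left(S,V \right)} = 12 + 4 S + 4 V$ ($K{\left(S,V \right)} = 12 + 4 \left(S + V\right) = 12 + \left(4 S + 4 V\right) = 12 + 4 S + 4 V$)
$C = -61381$ ($C = \left(12 + 4 \left(-6\right) + 4 \left(-16\right)\right) + 201 \left(-305\right) = \left(12 - 24 - 64\right) - 61305 = -76 - 61305 = -61381$)
$\frac{X{\left(-529,-550 \right)}}{C} + \frac{465079}{238356} = - \frac{529}{-61381} + \frac{465079}{238356} = \left(-529\right) \left(- \frac{1}{61381}\right) + 465079 \cdot \frac{1}{238356} = \frac{529}{61381} + \frac{465079}{238356} = \frac{28673104423}{14630529636}$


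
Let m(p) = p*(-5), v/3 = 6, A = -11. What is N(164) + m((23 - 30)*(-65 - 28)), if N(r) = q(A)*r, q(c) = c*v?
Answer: -35727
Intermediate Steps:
v = 18 (v = 3*6 = 18)
m(p) = -5*p
q(c) = 18*c (q(c) = c*18 = 18*c)
N(r) = -198*r (N(r) = (18*(-11))*r = -198*r)
N(164) + m((23 - 30)*(-65 - 28)) = -198*164 - 5*(23 - 30)*(-65 - 28) = -32472 - (-35)*(-93) = -32472 - 5*651 = -32472 - 3255 = -35727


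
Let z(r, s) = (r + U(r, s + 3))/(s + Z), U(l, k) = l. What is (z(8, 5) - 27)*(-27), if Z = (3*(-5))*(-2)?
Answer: 25083/35 ≈ 716.66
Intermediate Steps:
Z = 30 (Z = -15*(-2) = 30)
z(r, s) = 2*r/(30 + s) (z(r, s) = (r + r)/(s + 30) = (2*r)/(30 + s) = 2*r/(30 + s))
(z(8, 5) - 27)*(-27) = (2*8/(30 + 5) - 27)*(-27) = (2*8/35 - 27)*(-27) = (2*8*(1/35) - 27)*(-27) = (16/35 - 27)*(-27) = -929/35*(-27) = 25083/35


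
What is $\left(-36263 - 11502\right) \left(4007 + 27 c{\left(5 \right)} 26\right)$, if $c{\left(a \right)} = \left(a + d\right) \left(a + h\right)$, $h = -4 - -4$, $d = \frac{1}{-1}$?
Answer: $-862014955$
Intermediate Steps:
$d = -1$
$h = 0$ ($h = -4 + 4 = 0$)
$c{\left(a \right)} = a \left(-1 + a\right)$ ($c{\left(a \right)} = \left(a - 1\right) \left(a + 0\right) = \left(-1 + a\right) a = a \left(-1 + a\right)$)
$\left(-36263 - 11502\right) \left(4007 + 27 c{\left(5 \right)} 26\right) = \left(-36263 - 11502\right) \left(4007 + 27 \cdot 5 \left(-1 + 5\right) 26\right) = - 47765 \left(4007 + 27 \cdot 5 \cdot 4 \cdot 26\right) = - 47765 \left(4007 + 27 \cdot 20 \cdot 26\right) = - 47765 \left(4007 + 540 \cdot 26\right) = - 47765 \left(4007 + 14040\right) = \left(-47765\right) 18047 = -862014955$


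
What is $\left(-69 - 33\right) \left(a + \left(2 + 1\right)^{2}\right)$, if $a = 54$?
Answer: $-6426$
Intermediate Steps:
$\left(-69 - 33\right) \left(a + \left(2 + 1\right)^{2}\right) = \left(-69 - 33\right) \left(54 + \left(2 + 1\right)^{2}\right) = \left(-69 - 33\right) \left(54 + 3^{2}\right) = - 102 \left(54 + 9\right) = \left(-102\right) 63 = -6426$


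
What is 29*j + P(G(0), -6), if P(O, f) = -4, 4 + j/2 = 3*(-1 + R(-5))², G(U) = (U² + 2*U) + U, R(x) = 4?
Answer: 1330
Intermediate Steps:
G(U) = U² + 3*U
j = 46 (j = -8 + 2*(3*(-1 + 4)²) = -8 + 2*(3*3²) = -8 + 2*(3*9) = -8 + 2*27 = -8 + 54 = 46)
29*j + P(G(0), -6) = 29*46 - 4 = 1334 - 4 = 1330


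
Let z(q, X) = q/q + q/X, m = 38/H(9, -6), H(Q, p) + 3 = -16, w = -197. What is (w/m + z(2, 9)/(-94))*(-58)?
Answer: -2416280/423 ≈ -5712.2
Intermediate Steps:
H(Q, p) = -19 (H(Q, p) = -3 - 16 = -19)
m = -2 (m = 38/(-19) = 38*(-1/19) = -2)
z(q, X) = 1 + q/X
(w/m + z(2, 9)/(-94))*(-58) = (-197/(-2) + ((9 + 2)/9)/(-94))*(-58) = (-197*(-½) + ((⅑)*11)*(-1/94))*(-58) = (197/2 + (11/9)*(-1/94))*(-58) = (197/2 - 11/846)*(-58) = (41660/423)*(-58) = -2416280/423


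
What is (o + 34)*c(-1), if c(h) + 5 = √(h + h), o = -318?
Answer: 1420 - 284*I*√2 ≈ 1420.0 - 401.64*I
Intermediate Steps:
c(h) = -5 + √2*√h (c(h) = -5 + √(h + h) = -5 + √(2*h) = -5 + √2*√h)
(o + 34)*c(-1) = (-318 + 34)*(-5 + √2*√(-1)) = -284*(-5 + √2*I) = -284*(-5 + I*√2) = 1420 - 284*I*√2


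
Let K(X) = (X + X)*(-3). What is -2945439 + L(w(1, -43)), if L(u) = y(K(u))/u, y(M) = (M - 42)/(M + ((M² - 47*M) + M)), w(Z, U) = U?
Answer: -386674286493/131279 ≈ -2.9454e+6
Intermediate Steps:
K(X) = -6*X (K(X) = (2*X)*(-3) = -6*X)
y(M) = (-42 + M)/(M² - 45*M) (y(M) = (-42 + M)/(M + (M² - 46*M)) = (-42 + M)/(M² - 45*M))
L(u) = -(-42 - 6*u)/(6*u²*(-45 - 6*u)) (L(u) = ((-42 - 6*u)/(((-6*u))*(-45 - 6*u)))/u = ((-1/(6*u))*(-42 - 6*u)/(-45 - 6*u))/u = (-(-42 - 6*u)/(6*u*(-45 - 6*u)))/u = -(-42 - 6*u)/(6*u²*(-45 - 6*u)))
-2945439 + L(w(1, -43)) = -2945439 + (⅓)*(-7 - 1*(-43))/((-43)²*(15 + 2*(-43))) = -2945439 + (⅓)*(1/1849)*(-7 + 43)/(15 - 86) = -2945439 + (⅓)*(1/1849)*36/(-71) = -2945439 + (⅓)*(1/1849)*(-1/71)*36 = -2945439 - 12/131279 = -386674286493/131279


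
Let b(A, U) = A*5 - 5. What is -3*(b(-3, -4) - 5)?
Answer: 75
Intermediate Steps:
b(A, U) = -5 + 5*A (b(A, U) = 5*A - 5 = -5 + 5*A)
-3*(b(-3, -4) - 5) = -3*((-5 + 5*(-3)) - 5) = -3*((-5 - 15) - 5) = -3*(-20 - 5) = -3*(-25) = 75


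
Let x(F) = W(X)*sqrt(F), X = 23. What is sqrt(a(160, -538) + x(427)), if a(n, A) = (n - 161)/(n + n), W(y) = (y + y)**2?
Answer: sqrt(-5 + 3385600*sqrt(427))/40 ≈ 209.11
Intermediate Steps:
W(y) = 4*y**2 (W(y) = (2*y)**2 = 4*y**2)
a(n, A) = (-161 + n)/(2*n) (a(n, A) = (-161 + n)/((2*n)) = (-161 + n)*(1/(2*n)) = (-161 + n)/(2*n))
x(F) = 2116*sqrt(F) (x(F) = (4*23**2)*sqrt(F) = (4*529)*sqrt(F) = 2116*sqrt(F))
sqrt(a(160, -538) + x(427)) = sqrt((1/2)*(-161 + 160)/160 + 2116*sqrt(427)) = sqrt((1/2)*(1/160)*(-1) + 2116*sqrt(427)) = sqrt(-1/320 + 2116*sqrt(427))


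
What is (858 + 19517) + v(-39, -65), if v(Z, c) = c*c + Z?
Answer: 24561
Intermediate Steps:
v(Z, c) = Z + c² (v(Z, c) = c² + Z = Z + c²)
(858 + 19517) + v(-39, -65) = (858 + 19517) + (-39 + (-65)²) = 20375 + (-39 + 4225) = 20375 + 4186 = 24561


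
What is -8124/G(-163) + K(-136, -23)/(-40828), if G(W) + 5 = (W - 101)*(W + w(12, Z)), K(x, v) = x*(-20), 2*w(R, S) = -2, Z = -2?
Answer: -112359548/441871237 ≈ -0.25428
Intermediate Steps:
w(R, S) = -1 (w(R, S) = (½)*(-2) = -1)
K(x, v) = -20*x
G(W) = -5 + (-1 + W)*(-101 + W) (G(W) = -5 + (W - 101)*(W - 1) = -5 + (-101 + W)*(-1 + W) = -5 + (-1 + W)*(-101 + W))
-8124/G(-163) + K(-136, -23)/(-40828) = -8124/(96 + (-163)² - 102*(-163)) - 20*(-136)/(-40828) = -8124/(96 + 26569 + 16626) + 2720*(-1/40828) = -8124/43291 - 680/10207 = -112359548/441871237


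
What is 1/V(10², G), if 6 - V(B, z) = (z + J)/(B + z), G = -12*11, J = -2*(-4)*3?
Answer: 8/21 ≈ 0.38095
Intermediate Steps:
J = 24 (J = 8*3 = 24)
G = -132
V(B, z) = 6 - (24 + z)/(B + z) (V(B, z) = 6 - (z + 24)/(B + z) = 6 - (24 + z)/(B + z))
1/V(10², G) = 1/((-24 + 5*(-132) + 6*10²)/(10² - 132)) = 1/((-24 - 660 + 6*100)/(100 - 132)) = 1/((-24 - 660 + 600)/(-32)) = 1/(-1/32*(-84)) = 1/(21/8) = 8/21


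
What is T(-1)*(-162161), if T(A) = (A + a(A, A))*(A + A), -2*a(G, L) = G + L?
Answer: 0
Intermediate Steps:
a(G, L) = -G/2 - L/2 (a(G, L) = -(G + L)/2 = -G/2 - L/2)
T(A) = 0 (T(A) = (A + (-A/2 - A/2))*(A + A) = (A - A)*(2*A) = 0*(2*A) = 0)
T(-1)*(-162161) = 0*(-162161) = 0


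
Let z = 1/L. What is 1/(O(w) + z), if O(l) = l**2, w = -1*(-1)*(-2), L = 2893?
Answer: 2893/11573 ≈ 0.24998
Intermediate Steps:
w = -2 (w = 1*(-2) = -2)
z = 1/2893 ≈ 0.00034566
1/(O(w) + z) = 1/((-2)**2 + 1/2893) = 1/(4 + 1/2893) = 1/(11573/2893) = 2893/11573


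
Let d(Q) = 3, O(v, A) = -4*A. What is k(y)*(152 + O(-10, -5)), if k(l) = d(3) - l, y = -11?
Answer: 2408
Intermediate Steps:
k(l) = 3 - l
k(y)*(152 + O(-10, -5)) = (3 - 1*(-11))*(152 - 4*(-5)) = (3 + 11)*(152 + 20) = 14*172 = 2408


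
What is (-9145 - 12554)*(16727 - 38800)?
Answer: 478962027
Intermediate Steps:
(-9145 - 12554)*(16727 - 38800) = -21699*(-22073) = 478962027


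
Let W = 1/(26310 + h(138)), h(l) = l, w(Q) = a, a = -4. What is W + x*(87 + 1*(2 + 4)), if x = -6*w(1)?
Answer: 59031937/26448 ≈ 2232.0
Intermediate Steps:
w(Q) = -4
x = 24 (x = -6*(-4) = 24)
W = 1/26448 (W = 1/(26310 + 138) = 1/26448 ≈ 3.7810e-5)
W + x*(87 + 1*(2 + 4)) = 1/26448 + 24*(87 + 1*(2 + 4)) = 1/26448 + 24*(87 + 1*6) = 1/26448 + 24*(87 + 6) = 1/26448 + 24*93 = 1/26448 + 2232 = 59031937/26448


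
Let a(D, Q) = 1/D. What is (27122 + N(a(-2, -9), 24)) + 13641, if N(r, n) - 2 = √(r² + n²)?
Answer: 40765 + √2305/2 ≈ 40789.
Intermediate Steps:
N(r, n) = 2 + √(n² + r²) (N(r, n) = 2 + √(r² + n²) = 2 + √(n² + r²))
(27122 + N(a(-2, -9), 24)) + 13641 = (27122 + (2 + √(24² + (1/(-2))²))) + 13641 = (27122 + (2 + √(576 + (-½)²))) + 13641 = (27122 + (2 + √(576 + ¼))) + 13641 = (27122 + (2 + √(2305/4))) + 13641 = (27122 + (2 + √2305/2)) + 13641 = (27124 + √2305/2) + 13641 = 40765 + √2305/2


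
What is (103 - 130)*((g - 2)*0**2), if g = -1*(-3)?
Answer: 0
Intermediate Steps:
g = 3
(103 - 130)*((g - 2)*0**2) = (103 - 130)*((3 - 2)*0**2) = -27*0 = 0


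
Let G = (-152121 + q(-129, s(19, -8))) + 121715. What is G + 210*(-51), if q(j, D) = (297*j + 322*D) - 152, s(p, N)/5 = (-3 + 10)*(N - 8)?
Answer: -259901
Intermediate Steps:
s(p, N) = -280 + 35*N (s(p, N) = 5*((-3 + 10)*(N - 8)) = 5*(7*(-8 + N)) = 5*(-56 + 7*N) = -280 + 35*N)
q(j, D) = -152 + 297*j + 322*D
G = -249191 (G = (-152121 + (-152 + 297*(-129) + 322*(-280 + 35*(-8)))) + 121715 = (-152121 + (-152 - 38313 + 322*(-280 - 280))) + 121715 = (-152121 + (-152 - 38313 + 322*(-560))) + 121715 = (-152121 + (-152 - 38313 - 180320)) + 121715 = (-152121 - 218785) + 121715 = -370906 + 121715 = -249191)
G + 210*(-51) = -249191 + 210*(-51) = -249191 - 10710 = -259901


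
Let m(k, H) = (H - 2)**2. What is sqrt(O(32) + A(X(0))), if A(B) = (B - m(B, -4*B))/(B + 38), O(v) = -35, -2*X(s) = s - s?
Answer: I*sqrt(12673)/19 ≈ 5.925*I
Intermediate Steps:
X(s) = 0 (X(s) = -(s - s)/2 = -1/2*0 = 0)
m(k, H) = (-2 + H)**2
A(B) = (B - (-2 - 4*B)**2)/(38 + B) (A(B) = (B - (-2 - 4*B)**2)/(B + 38) = (B - (-2 - 4*B)**2)/(38 + B))
sqrt(O(32) + A(X(0))) = sqrt(-35 + (0 - 4*(1 + 2*0)**2)/(38 + 0)) = sqrt(-35 + (0 - 4*(1 + 0)**2)/38) = sqrt(-35 + (0 - 4*1**2)/38) = sqrt(-35 + (0 - 4*1)/38) = sqrt(-35 + (0 - 4)/38) = sqrt(-35 + (1/38)*(-4)) = sqrt(-35 - 2/19) = sqrt(-667/19) = I*sqrt(12673)/19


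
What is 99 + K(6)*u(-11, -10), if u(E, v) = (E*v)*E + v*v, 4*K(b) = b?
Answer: -1566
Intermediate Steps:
K(b) = b/4
u(E, v) = v² + v*E² (u(E, v) = v*E² + v² = v² + v*E²)
99 + K(6)*u(-11, -10) = 99 + ((¼)*6)*(-10*(-10 + (-11)²)) = 99 + 3*(-10*(-10 + 121))/2 = 99 + 3*(-10*111)/2 = 99 + (3/2)*(-1110) = 99 - 1665 = -1566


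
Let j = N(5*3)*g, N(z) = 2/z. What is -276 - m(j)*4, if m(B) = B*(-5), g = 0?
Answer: -276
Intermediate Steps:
j = 0 (j = (2/((5*3)))*0 = (2/15)*0 = 0)
m(B) = -5*B
-276 - m(j)*4 = -276 - (-5*0)*4 = -276 - 0*4 = -276 - 1*0 = -276 + 0 = -276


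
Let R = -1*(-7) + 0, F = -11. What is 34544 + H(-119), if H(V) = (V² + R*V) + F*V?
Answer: 49181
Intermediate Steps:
R = 7 (R = 7 + 0 = 7)
H(V) = V² - 4*V (H(V) = (V² + 7*V) - 11*V = V² - 4*V)
34544 + H(-119) = 34544 - 119*(-4 - 119) = 34544 - 119*(-123) = 34544 + 14637 = 49181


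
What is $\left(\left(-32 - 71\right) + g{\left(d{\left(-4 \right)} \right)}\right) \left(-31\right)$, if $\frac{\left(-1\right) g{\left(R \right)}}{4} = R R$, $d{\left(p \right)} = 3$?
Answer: $4309$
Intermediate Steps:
$g{\left(R \right)} = - 4 R^{2}$ ($g{\left(R \right)} = - 4 R R = - 4 R^{2}$)
$\left(\left(-32 - 71\right) + g{\left(d{\left(-4 \right)} \right)}\right) \left(-31\right) = \left(\left(-32 - 71\right) - 4 \cdot 3^{2}\right) \left(-31\right) = \left(\left(-32 - 71\right) - 36\right) \left(-31\right) = \left(-103 - 36\right) \left(-31\right) = \left(-139\right) \left(-31\right) = 4309$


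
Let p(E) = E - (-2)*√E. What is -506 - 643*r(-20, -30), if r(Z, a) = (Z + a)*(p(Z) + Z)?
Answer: -1286506 + 128600*I*√5 ≈ -1.2865e+6 + 2.8756e+5*I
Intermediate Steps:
p(E) = E + 2*√E
r(Z, a) = (Z + a)*(2*Z + 2*√Z) (r(Z, a) = (Z + a)*((Z + 2*√Z) + Z) = (Z + a)*(2*Z + 2*√Z))
-506 - 643*r(-20, -30) = -506 - 643*(2*(-20)² + 2*(-20)^(3/2) + 2*(-20)*(-30) + 2*(-30)*√(-20)) = -506 - 643*(2*400 + 2*(-40*I*√5) + 1200 + 2*(-30)*(2*I*√5)) = -506 - 643*(800 - 80*I*√5 + 1200 - 120*I*√5) = -506 - 643*(2000 - 200*I*√5) = -506 + (-1286000 + 128600*I*√5) = -1286506 + 128600*I*√5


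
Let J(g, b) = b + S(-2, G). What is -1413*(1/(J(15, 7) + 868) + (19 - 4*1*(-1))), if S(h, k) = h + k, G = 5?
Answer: -28535535/878 ≈ -32501.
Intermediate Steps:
J(g, b) = 3 + b (J(g, b) = b + (-2 + 5) = b + 3 = 3 + b)
-1413*(1/(J(15, 7) + 868) + (19 - 4*1*(-1))) = -1413*(1/((3 + 7) + 868) + (19 - 4*1*(-1))) = -1413*(1/(10 + 868) + (19 - 4*(-1))) = -1413*(1/878 + (19 - 1*(-4))) = -1413*(1/878 + (19 + 4)) = -1413*(1/878 + 23) = -1413*20195/878 = -28535535/878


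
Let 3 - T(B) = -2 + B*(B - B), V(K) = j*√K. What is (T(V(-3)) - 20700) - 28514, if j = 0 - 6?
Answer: -49209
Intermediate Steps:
j = -6
V(K) = -6*√K
T(B) = 5 (T(B) = 3 - (-2 + B*(B - B)) = 3 - (-2 + B*0) = 3 - (-2 + 0) = 3 - 1*(-2) = 3 + 2 = 5)
(T(V(-3)) - 20700) - 28514 = (5 - 20700) - 28514 = -20695 - 28514 = -49209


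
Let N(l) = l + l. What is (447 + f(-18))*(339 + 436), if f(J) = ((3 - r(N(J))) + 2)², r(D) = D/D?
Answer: 358825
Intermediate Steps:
N(l) = 2*l
r(D) = 1
f(J) = 16 (f(J) = ((3 - 1*1) + 2)² = ((3 - 1) + 2)² = (2 + 2)² = 4² = 16)
(447 + f(-18))*(339 + 436) = (447 + 16)*(339 + 436) = 463*775 = 358825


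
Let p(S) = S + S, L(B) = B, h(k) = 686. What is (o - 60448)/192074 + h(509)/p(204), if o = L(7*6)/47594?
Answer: 637164558157/466220067756 ≈ 1.3667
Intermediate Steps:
p(S) = 2*S
o = 21/23797 (o = (7*6)/47594 = 42*(1/47594) = 21/23797 ≈ 0.00088246)
(o - 60448)/192074 + h(509)/p(204) = (21/23797 - 60448)/192074 + 686/((2*204)) = -1438481035/23797*1/192074 + 686/408 = -1438481035/4570784978 + 686*(1/408) = -1438481035/4570784978 + 343/204 = 637164558157/466220067756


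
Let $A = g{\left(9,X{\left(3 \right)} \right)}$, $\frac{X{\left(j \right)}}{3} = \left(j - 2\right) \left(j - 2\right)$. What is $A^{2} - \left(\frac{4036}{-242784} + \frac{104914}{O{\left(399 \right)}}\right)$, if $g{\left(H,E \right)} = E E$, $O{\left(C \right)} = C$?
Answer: $- \frac{1468607843}{8072568} \approx -181.93$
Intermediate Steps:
$X{\left(j \right)} = 3 \left(-2 + j\right)^{2}$ ($X{\left(j \right)} = 3 \left(j - 2\right) \left(j - 2\right) = 3 \left(-2 + j\right) \left(-2 + j\right) = 3 \left(-2 + j\right)^{2}$)
$g{\left(H,E \right)} = E^{2}$
$A = 9$ ($A = \left(3 \left(-2 + 3\right)^{2}\right)^{2} = \left(3 \cdot 1^{2}\right)^{2} = \left(3 \cdot 1\right)^{2} = 3^{2} = 9$)
$A^{2} - \left(\frac{4036}{-242784} + \frac{104914}{O{\left(399 \right)}}\right) = 9^{2} - \left(\frac{4036}{-242784} + \frac{104914}{399}\right) = 81 - \left(4036 \left(- \frac{1}{242784}\right) + 104914 \cdot \frac{1}{399}\right) = 81 - \left(- \frac{1009}{60696} + \frac{104914}{399}\right) = 81 - \frac{2122485851}{8072568} = - \frac{1468607843}{8072568}$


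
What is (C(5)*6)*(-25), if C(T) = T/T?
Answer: -150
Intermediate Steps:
C(T) = 1
(C(5)*6)*(-25) = (1*6)*(-25) = 6*(-25) = -150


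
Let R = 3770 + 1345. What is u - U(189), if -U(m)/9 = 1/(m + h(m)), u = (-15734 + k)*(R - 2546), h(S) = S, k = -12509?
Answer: -3047363213/42 ≈ -7.2556e+7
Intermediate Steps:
R = 5115
u = -72556267 (u = (-15734 - 12509)*(5115 - 2546) = -28243*2569 = -72556267)
U(m) = -9/(2*m) (U(m) = -9/(m + m) = -9*1/(2*m) = -9/(2*m))
u - U(189) = -72556267 - (-9)/(2*189) = -72556267 - 1*(-1/42) = -72556267 + 1/42 = -3047363213/42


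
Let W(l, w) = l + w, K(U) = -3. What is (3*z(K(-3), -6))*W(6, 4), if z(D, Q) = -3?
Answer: -90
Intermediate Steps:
(3*z(K(-3), -6))*W(6, 4) = (3*(-3))*(6 + 4) = -9*10 = -90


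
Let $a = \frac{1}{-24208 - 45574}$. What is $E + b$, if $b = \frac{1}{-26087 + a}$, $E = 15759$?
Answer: $\frac{28687731358783}{1820403035} \approx 15759.0$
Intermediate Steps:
$a = - \frac{1}{69782}$ ($a = \frac{1}{-69782} = - \frac{1}{69782} \approx -1.433 \cdot 10^{-5}$)
$b = - \frac{69782}{1820403035}$ ($b = \frac{1}{-26087 - \frac{1}{69782}} = \frac{1}{- \frac{1820403035}{69782}} = - \frac{69782}{1820403035} \approx -3.8333 \cdot 10^{-5}$)
$E + b = 15759 - \frac{69782}{1820403035} = \frac{28687731358783}{1820403035}$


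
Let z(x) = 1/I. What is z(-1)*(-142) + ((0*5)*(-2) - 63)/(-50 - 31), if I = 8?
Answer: -611/36 ≈ -16.972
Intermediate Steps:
z(x) = ⅛ (z(x) = 1/8 = ⅛)
z(-1)*(-142) + ((0*5)*(-2) - 63)/(-50 - 31) = (⅛)*(-142) + ((0*5)*(-2) - 63)/(-50 - 31) = -71/4 + (0*(-2) - 63)/(-81) = -71/4 + (0 - 63)*(-1/81) = -71/4 - 63*(-1/81) = -71/4 + 7/9 = -611/36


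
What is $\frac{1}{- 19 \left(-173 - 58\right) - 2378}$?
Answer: $\frac{1}{2011} \approx 0.00049726$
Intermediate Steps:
$\frac{1}{- 19 \left(-173 - 58\right) - 2378} = \frac{1}{\left(-19\right) \left(-231\right) - 2378} = \frac{1}{4389 - 2378} = \frac{1}{2011}$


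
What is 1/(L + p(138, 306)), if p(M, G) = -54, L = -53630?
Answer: -1/53684 ≈ -1.8628e-5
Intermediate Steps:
1/(L + p(138, 306)) = 1/(-53630 - 54) = 1/(-53684) = -1/53684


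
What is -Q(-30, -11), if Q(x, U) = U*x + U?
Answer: -319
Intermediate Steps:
Q(x, U) = U + U*x
-Q(-30, -11) = -(-11)*(1 - 30) = -(-11)*(-29) = -1*319 = -319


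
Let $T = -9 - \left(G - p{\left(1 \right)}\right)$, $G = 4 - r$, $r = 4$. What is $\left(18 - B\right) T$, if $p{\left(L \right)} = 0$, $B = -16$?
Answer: $-306$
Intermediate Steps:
$G = 0$ ($G = 4 - 4 = 0$)
$T = -9$ ($T = -9 + \left(\left(-1\right) 0 + 0\right) = -9 + \left(0 + 0\right) = -9 + 0 = -9$)
$\left(18 - B\right) T = \left(18 - -16\right) \left(-9\right) = \left(18 + 16\right) \left(-9\right) = 34 \left(-9\right) = -306$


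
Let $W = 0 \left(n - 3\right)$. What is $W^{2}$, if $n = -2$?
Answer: $0$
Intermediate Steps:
$W = 0$ ($W = 0 \left(-2 - 3\right) = 0 \left(-5\right) = 0$)
$W^{2} = 0^{2} = 0$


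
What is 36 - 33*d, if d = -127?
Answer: 4227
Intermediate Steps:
36 - 33*d = 36 - 33*(-127) = 36 + 4191 = 4227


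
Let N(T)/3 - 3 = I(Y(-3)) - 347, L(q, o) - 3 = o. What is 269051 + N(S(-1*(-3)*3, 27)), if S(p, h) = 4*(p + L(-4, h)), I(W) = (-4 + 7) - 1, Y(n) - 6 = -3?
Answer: 268025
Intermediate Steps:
L(q, o) = 3 + o
Y(n) = 3 (Y(n) = 6 - 3 = 3)
I(W) = 2 (I(W) = 3 - 1 = 2)
S(p, h) = 12 + 4*h + 4*p (S(p, h) = 4*(p + (3 + h)) = 4*(3 + h + p) = 12 + 4*h + 4*p)
N(T) = -1026 (N(T) = 9 + 3*(2 - 347) = 9 + 3*(-345) = 9 - 1035 = -1026)
269051 + N(S(-1*(-3)*3, 27)) = 269051 - 1026 = 268025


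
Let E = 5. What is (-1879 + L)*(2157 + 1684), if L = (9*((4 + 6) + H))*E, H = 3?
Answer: -4970254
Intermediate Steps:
L = 585 (L = (9*((4 + 6) + 3))*5 = (9*(10 + 3))*5 = (9*13)*5 = 117*5 = 585)
(-1879 + L)*(2157 + 1684) = (-1879 + 585)*(2157 + 1684) = -1294*3841 = -4970254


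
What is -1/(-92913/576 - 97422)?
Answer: 192/18735995 ≈ 1.0248e-5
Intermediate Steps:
-1/(-92913/576 - 97422) = -1/(-92913*1/576 - 97422) = -1/(-30971/192 - 97422) = -1/(-18735995/192) = -1*(-192/18735995) = 192/18735995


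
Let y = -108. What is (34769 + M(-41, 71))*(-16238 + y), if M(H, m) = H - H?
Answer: -568334074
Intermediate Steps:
M(H, m) = 0
(34769 + M(-41, 71))*(-16238 + y) = (34769 + 0)*(-16238 - 108) = 34769*(-16346) = -568334074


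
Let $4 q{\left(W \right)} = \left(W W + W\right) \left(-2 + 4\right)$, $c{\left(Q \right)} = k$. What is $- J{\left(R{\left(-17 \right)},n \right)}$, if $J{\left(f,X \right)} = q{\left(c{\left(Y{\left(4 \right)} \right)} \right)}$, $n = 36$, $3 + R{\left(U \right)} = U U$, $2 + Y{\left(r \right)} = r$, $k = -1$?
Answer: $0$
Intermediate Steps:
$Y{\left(r \right)} = -2 + r$
$c{\left(Q \right)} = -1$
$R{\left(U \right)} = -3 + U^{2}$ ($R{\left(U \right)} = -3 + U U = -3 + U^{2}$)
$q{\left(W \right)} = \frac{W}{2} + \frac{W^{2}}{2}$ ($q{\left(W \right)} = \frac{\left(W W + W\right) \left(-2 + 4\right)}{4} = \frac{\left(W^{2} + W\right) 2}{4} = \frac{\left(W + W^{2}\right) 2}{4} = \frac{2 W + 2 W^{2}}{4} = \frac{W}{2} + \frac{W^{2}}{2}$)
$J{\left(f,X \right)} = 0$ ($J{\left(f,X \right)} = \frac{1}{2} \left(-1\right) \left(1 - 1\right) = \frac{1}{2} \left(-1\right) 0 = 0$)
$- J{\left(R{\left(-17 \right)},n \right)} = \left(-1\right) 0 = 0$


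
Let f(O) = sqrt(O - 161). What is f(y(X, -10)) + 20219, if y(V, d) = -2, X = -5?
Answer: 20219 + I*sqrt(163) ≈ 20219.0 + 12.767*I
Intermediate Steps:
f(O) = sqrt(-161 + O)
f(y(X, -10)) + 20219 = sqrt(-161 - 2) + 20219 = sqrt(-163) + 20219 = I*sqrt(163) + 20219 = 20219 + I*sqrt(163)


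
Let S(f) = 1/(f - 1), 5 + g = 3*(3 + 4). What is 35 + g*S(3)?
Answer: 43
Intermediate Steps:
g = 16 (g = -5 + 3*(3 + 4) = -5 + 3*7 = -5 + 21 = 16)
S(f) = 1/(-1 + f)
35 + g*S(3) = 35 + 16/(-1 + 3) = 35 + 16/2 = 35 + 16*(1/2) = 35 + 8 = 43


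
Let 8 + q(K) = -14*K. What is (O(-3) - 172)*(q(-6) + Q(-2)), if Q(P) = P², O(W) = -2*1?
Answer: -13920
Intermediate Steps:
q(K) = -8 - 14*K
O(W) = -2
(O(-3) - 172)*(q(-6) + Q(-2)) = (-2 - 172)*((-8 - 14*(-6)) + (-2)²) = -174*((-8 + 84) + 4) = -174*(76 + 4) = -174*80 = -13920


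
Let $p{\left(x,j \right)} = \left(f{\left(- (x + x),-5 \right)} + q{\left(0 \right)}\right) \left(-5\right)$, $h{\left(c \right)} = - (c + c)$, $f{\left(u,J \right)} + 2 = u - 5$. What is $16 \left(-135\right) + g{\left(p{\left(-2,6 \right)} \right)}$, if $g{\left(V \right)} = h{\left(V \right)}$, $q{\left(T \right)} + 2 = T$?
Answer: $-2210$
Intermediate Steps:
$q{\left(T \right)} = -2 + T$
$f{\left(u,J \right)} = -7 + u$ ($f{\left(u,J \right)} = -2 + \left(u - 5\right) = -2 + \left(-5 + u\right) = -7 + u$)
$h{\left(c \right)} = - 2 c$
$p{\left(x,j \right)} = 45 + 10 x$ ($p{\left(x,j \right)} = \left(\left(-7 - \left(x + x\right)\right) + \left(-2 + 0\right)\right) \left(-5\right) = \left(\left(-7 - 2 x\right) - 2\right) \left(-5\right) = \left(-9 - 2 x\right) \left(-5\right) = 45 + 10 x$)
$g{\left(V \right)} = - 2 V$
$16 \left(-135\right) + g{\left(p{\left(-2,6 \right)} \right)} = 16 \left(-135\right) - 2 \left(45 + 10 \left(-2\right)\right) = -2160 - 2 \left(45 - 20\right) = -2160 - 50 = -2210$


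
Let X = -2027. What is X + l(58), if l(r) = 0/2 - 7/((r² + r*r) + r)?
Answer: -13755229/6786 ≈ -2027.0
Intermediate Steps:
l(r) = -7/(r + 2*r²) (l(r) = 0*(½) - 7/((r² + r²) + r) = 0 - 7/(2*r² + r) = 0 - 7/(r + 2*r²) = -7/(r + 2*r²))
X + l(58) = -2027 - 7/(58*(1 + 2*58)) = -2027 - 7*1/58/(1 + 116) = -2027 - 7*1/58/117 = -2027 - 7*1/58*1/117 = -2027 - 7/6786 = -13755229/6786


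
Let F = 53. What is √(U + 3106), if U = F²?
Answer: 13*√35 ≈ 76.909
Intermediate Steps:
U = 2809 (U = 53² = 2809)
√(U + 3106) = √(2809 + 3106) = √5915 = 13*√35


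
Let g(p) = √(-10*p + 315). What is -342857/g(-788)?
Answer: -342857*√8195/8195 ≈ -3787.4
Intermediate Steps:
g(p) = √(315 - 10*p)
-342857/g(-788) = -342857/√(315 - 10*(-788)) = -342857/√(315 + 7880) = -342857*√8195/8195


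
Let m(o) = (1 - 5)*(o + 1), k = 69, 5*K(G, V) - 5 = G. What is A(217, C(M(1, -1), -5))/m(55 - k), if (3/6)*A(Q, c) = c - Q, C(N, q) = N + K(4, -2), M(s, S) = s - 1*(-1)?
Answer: -41/5 ≈ -8.2000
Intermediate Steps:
K(G, V) = 1 + G/5
M(s, S) = 1 + s (M(s, S) = s + 1 = 1 + s)
C(N, q) = 9/5 + N (C(N, q) = N + (1 + (1/5)*4) = N + (1 + 4/5) = N + 9/5 = 9/5 + N)
m(o) = -4 - 4*o (m(o) = -4*(1 + o) = -4 - 4*o)
A(Q, c) = -2*Q + 2*c (A(Q, c) = 2*(c - Q) = -2*Q + 2*c)
A(217, C(M(1, -1), -5))/m(55 - k) = (-2*217 + 2*(9/5 + (1 + 1)))/(-4 - 4*(55 - 1*69)) = (-434 + 2*(9/5 + 2))/(-4 - 4*(55 - 69)) = (-434 + 2*(19/5))/(-4 - 4*(-14)) = (-434 + 38/5)/(-4 + 56) = -2132/5/52 = -2132/5*1/52 = -41/5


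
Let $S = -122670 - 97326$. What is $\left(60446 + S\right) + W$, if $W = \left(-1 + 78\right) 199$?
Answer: $-144227$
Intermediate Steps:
$S = -219996$ ($S = -122670 - 97326 = -219996$)
$W = 15323$ ($W = 77 \cdot 199 = 15323$)
$\left(60446 + S\right) + W = \left(60446 - 219996\right) + 15323 = -159550 + 15323 = -144227$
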